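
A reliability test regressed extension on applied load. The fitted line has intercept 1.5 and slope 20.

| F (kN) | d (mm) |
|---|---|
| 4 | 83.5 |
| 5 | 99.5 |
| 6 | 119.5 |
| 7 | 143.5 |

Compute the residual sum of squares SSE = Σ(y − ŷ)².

F=4: ŷ = 1.5 + 20·4 = 81.5; e = 83.5 − 81.5 = 2
F=5: ŷ = 1.5 + 20·5 = 101.5; e = 99.5 − 101.5 = -2
F=6: ŷ = 1.5 + 20·6 = 121.5; e = 119.5 − 121.5 = -2
F=7: ŷ = 1.5 + 20·7 = 141.5; e = 143.5 − 141.5 = 2
SSE = 4 + 4 + 4 + 4 = 16

SSE = 16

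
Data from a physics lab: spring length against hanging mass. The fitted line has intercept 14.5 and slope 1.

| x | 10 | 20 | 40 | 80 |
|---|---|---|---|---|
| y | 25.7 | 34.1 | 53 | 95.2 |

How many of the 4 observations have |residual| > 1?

2

x=10: ŷ = 14.5 + 10 = 24.5; e = 25.7 − 24.5 = 1.2
x=20: ŷ = 14.5 + 20 = 34.5; e = 34.1 − 34.5 = -0.4
x=40: ŷ = 14.5 + 40 = 54.5; e = 53 − 54.5 = -1.5
x=80: ŷ = 14.5 + 80 = 94.5; e = 95.2 − 94.5 = 0.7
|e| > 1: x=10 (|e|=1.2), x=40 (|e|=1.5) → 2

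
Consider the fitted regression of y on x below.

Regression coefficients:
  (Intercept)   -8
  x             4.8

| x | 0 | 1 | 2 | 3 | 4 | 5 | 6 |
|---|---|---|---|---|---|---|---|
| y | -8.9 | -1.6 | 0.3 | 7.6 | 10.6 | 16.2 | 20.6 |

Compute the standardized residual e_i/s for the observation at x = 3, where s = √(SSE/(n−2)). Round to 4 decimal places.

1.0186

x=0: ŷ = -8 + 4.8·0 = -8; e = -8.9 − (-8) = -0.9
x=1: ŷ = -8 + 4.8·1 = -3.2; e = -1.6 − (-3.2) = 1.6
x=2: ŷ = -8 + 4.8·2 = 1.6; e = 0.3 − 1.6 = -1.3
x=3: ŷ = -8 + 4.8·3 = 6.4; e = 7.6 − 6.4 = 1.2
x=4: ŷ = -8 + 4.8·4 = 11.2; e = 10.6 − 11.2 = -0.6
x=5: ŷ = -8 + 4.8·5 = 16; e = 16.2 − 16 = 0.2
x=6: ŷ = -8 + 4.8·6 = 20.8; e = 20.6 − 20.8 = -0.2
SSE = 0.81 + 2.56 + 1.69 + 1.44 + 0.36 + 0.04 + 0.04 = 6.94
s = √(6.94/5) = 1.17813
e/s = 1.2 / 1.17813 = 1.0186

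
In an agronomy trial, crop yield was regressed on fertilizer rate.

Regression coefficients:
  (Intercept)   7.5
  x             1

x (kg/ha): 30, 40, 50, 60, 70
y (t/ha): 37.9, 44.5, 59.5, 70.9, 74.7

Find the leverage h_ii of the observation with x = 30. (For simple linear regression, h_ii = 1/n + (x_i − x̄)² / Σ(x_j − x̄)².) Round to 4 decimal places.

x̄ = (30 + 40 + 50 + 60 + 70)/5 = 50
Σ(x − x̄)² = 400 + 100 + 0 + 100 + 400 = 1000
h = 1/5 + (-20)²/1000 = 0.2 + 0.4 = 0.6000

h = 0.6000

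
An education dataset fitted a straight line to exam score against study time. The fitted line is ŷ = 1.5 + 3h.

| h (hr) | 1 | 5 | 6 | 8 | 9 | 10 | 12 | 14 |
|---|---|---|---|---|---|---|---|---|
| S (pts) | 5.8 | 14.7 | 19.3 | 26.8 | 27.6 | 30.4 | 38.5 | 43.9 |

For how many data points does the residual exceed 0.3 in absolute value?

7

h=1: ŷ = 1.5 + 3·1 = 4.5; e = 5.8 − 4.5 = 1.3
h=5: ŷ = 1.5 + 3·5 = 16.5; e = 14.7 − 16.5 = -1.8
h=6: ŷ = 1.5 + 3·6 = 19.5; e = 19.3 − 19.5 = -0.2
h=8: ŷ = 1.5 + 3·8 = 25.5; e = 26.8 − 25.5 = 1.3
h=9: ŷ = 1.5 + 3·9 = 28.5; e = 27.6 − 28.5 = -0.9
h=10: ŷ = 1.5 + 3·10 = 31.5; e = 30.4 − 31.5 = -1.1
h=12: ŷ = 1.5 + 3·12 = 37.5; e = 38.5 − 37.5 = 1
h=14: ŷ = 1.5 + 3·14 = 43.5; e = 43.9 − 43.5 = 0.4
|e| > 0.3: h=1 (|e|=1.3), h=5 (|e|=1.8), h=8 (|e|=1.3), h=9 (|e|=0.9), h=10 (|e|=1.1), h=12 (|e|=1), h=14 (|e|=0.4) → 7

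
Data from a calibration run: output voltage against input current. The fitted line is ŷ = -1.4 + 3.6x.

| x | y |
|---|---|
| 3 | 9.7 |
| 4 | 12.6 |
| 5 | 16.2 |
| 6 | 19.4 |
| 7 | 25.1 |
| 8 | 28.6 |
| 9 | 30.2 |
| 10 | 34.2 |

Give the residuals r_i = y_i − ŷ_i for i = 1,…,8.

0.3, -0.4, -0.4, -0.8, 1.3, 1.2, -0.8, -0.4

x=3: ŷ = -1.4 + 3.6·3 = 9.4; r = 9.7 − 9.4 = 0.3
x=4: ŷ = -1.4 + 3.6·4 = 13; r = 12.6 − 13 = -0.4
x=5: ŷ = -1.4 + 3.6·5 = 16.6; r = 16.2 − 16.6 = -0.4
x=6: ŷ = -1.4 + 3.6·6 = 20.2; r = 19.4 − 20.2 = -0.8
x=7: ŷ = -1.4 + 3.6·7 = 23.8; r = 25.1 − 23.8 = 1.3
x=8: ŷ = -1.4 + 3.6·8 = 27.4; r = 28.6 − 27.4 = 1.2
x=9: ŷ = -1.4 + 3.6·9 = 31; r = 30.2 − 31 = -0.8
x=10: ŷ = -1.4 + 3.6·10 = 34.6; r = 34.2 − 34.6 = -0.4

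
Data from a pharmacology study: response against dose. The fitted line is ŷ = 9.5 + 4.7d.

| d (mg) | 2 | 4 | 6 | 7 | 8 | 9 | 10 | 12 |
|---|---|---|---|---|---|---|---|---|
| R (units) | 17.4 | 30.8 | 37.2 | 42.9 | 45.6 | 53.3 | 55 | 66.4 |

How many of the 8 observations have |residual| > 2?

1

d=2: ŷ = 9.5 + 4.7·2 = 18.9; e = 17.4 − 18.9 = -1.5
d=4: ŷ = 9.5 + 4.7·4 = 28.3; e = 30.8 − 28.3 = 2.5
d=6: ŷ = 9.5 + 4.7·6 = 37.7; e = 37.2 − 37.7 = -0.5
d=7: ŷ = 9.5 + 4.7·7 = 42.4; e = 42.9 − 42.4 = 0.5
d=8: ŷ = 9.5 + 4.7·8 = 47.1; e = 45.6 − 47.1 = -1.5
d=9: ŷ = 9.5 + 4.7·9 = 51.8; e = 53.3 − 51.8 = 1.5
d=10: ŷ = 9.5 + 4.7·10 = 56.5; e = 55 − 56.5 = -1.5
d=12: ŷ = 9.5 + 4.7·12 = 65.9; e = 66.4 − 65.9 = 0.5
|e| > 2: d=4 (|e|=2.5) → 1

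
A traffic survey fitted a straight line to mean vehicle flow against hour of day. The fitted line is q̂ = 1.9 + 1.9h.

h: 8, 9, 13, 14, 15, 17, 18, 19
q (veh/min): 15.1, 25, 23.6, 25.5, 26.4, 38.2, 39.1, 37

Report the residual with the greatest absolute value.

r = 6

h=8: q̂ = 1.9 + 1.9·8 = 17.1; r = 15.1 − 17.1 = -2
h=9: q̂ = 1.9 + 1.9·9 = 19; r = 25 − 19 = 6
h=13: q̂ = 1.9 + 1.9·13 = 26.6; r = 23.6 − 26.6 = -3
h=14: q̂ = 1.9 + 1.9·14 = 28.5; r = 25.5 − 28.5 = -3
h=15: q̂ = 1.9 + 1.9·15 = 30.4; r = 26.4 − 30.4 = -4
h=17: q̂ = 1.9 + 1.9·17 = 34.2; r = 38.2 − 34.2 = 4
h=18: q̂ = 1.9 + 1.9·18 = 36.1; r = 39.1 − 36.1 = 3
h=19: q̂ = 1.9 + 1.9·19 = 38; r = 37 − 38 = -1
Largest |r| is 6 at h = 9, residual 6.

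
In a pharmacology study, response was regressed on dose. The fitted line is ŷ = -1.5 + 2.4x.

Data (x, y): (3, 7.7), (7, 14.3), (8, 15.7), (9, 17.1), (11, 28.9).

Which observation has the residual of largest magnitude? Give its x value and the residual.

x=3: ŷ = -1.5 + 2.4·3 = 5.7; r = 7.7 − 5.7 = 2
x=7: ŷ = -1.5 + 2.4·7 = 15.3; r = 14.3 − 15.3 = -1
x=8: ŷ = -1.5 + 2.4·8 = 17.7; r = 15.7 − 17.7 = -2
x=9: ŷ = -1.5 + 2.4·9 = 20.1; r = 17.1 − 20.1 = -3
x=11: ŷ = -1.5 + 2.4·11 = 24.9; r = 28.9 − 24.9 = 4
Largest |r| is 4 at x = 11, residual 4.

x = 11, r = 4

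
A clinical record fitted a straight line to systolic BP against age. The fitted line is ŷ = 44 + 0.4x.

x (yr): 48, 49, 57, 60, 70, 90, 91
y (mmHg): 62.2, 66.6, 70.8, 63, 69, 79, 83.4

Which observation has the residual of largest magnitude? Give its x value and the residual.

x=48: ŷ = 44 + 0.4·48 = 63.2; r = 62.2 − 63.2 = -1
x=49: ŷ = 44 + 0.4·49 = 63.6; r = 66.6 − 63.6 = 3
x=57: ŷ = 44 + 0.4·57 = 66.8; r = 70.8 − 66.8 = 4
x=60: ŷ = 44 + 0.4·60 = 68; r = 63 − 68 = -5
x=70: ŷ = 44 + 0.4·70 = 72; r = 69 − 72 = -3
x=90: ŷ = 44 + 0.4·90 = 80; r = 79 − 80 = -1
x=91: ŷ = 44 + 0.4·91 = 80.4; r = 83.4 − 80.4 = 3
Largest |r| is 5 at x = 60, residual -5.

x = 60, r = -5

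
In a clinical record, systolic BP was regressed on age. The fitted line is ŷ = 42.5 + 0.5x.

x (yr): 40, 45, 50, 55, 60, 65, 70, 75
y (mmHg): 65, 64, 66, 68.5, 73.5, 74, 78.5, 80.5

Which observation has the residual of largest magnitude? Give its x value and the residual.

x = 40, r = 2.5

x=40: ŷ = 42.5 + 0.5·40 = 62.5; r = 65 − 62.5 = 2.5
x=45: ŷ = 42.5 + 0.5·45 = 65; r = 64 − 65 = -1
x=50: ŷ = 42.5 + 0.5·50 = 67.5; r = 66 − 67.5 = -1.5
x=55: ŷ = 42.5 + 0.5·55 = 70; r = 68.5 − 70 = -1.5
x=60: ŷ = 42.5 + 0.5·60 = 72.5; r = 73.5 − 72.5 = 1
x=65: ŷ = 42.5 + 0.5·65 = 75; r = 74 − 75 = -1
x=70: ŷ = 42.5 + 0.5·70 = 77.5; r = 78.5 − 77.5 = 1
x=75: ŷ = 42.5 + 0.5·75 = 80; r = 80.5 − 80 = 0.5
Largest |r| is 2.5 at x = 40, residual 2.5.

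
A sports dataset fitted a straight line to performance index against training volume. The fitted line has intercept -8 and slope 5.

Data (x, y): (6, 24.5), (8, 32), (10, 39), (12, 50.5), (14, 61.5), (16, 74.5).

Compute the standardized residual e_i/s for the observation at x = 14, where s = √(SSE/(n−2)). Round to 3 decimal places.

-0.204

x=6: ŷ = -8 + 5·6 = 22; e = 24.5 − 22 = 2.5
x=8: ŷ = -8 + 5·8 = 32; e = 32 − 32 = 0
x=10: ŷ = -8 + 5·10 = 42; e = 39 − 42 = -3
x=12: ŷ = -8 + 5·12 = 52; e = 50.5 − 52 = -1.5
x=14: ŷ = -8 + 5·14 = 62; e = 61.5 − 62 = -0.5
x=16: ŷ = -8 + 5·16 = 72; e = 74.5 − 72 = 2.5
SSE = 6.25 + 0 + 9 + 2.25 + 0.25 + 6.25 = 24
s = √(24/4) = 2.44949
e/s = -0.5 / 2.44949 = -0.204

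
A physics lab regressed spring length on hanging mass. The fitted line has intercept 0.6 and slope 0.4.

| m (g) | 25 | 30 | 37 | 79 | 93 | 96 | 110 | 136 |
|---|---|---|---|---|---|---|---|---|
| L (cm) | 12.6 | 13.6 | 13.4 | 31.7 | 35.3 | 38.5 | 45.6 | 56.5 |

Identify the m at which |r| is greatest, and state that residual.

m=25: ŷ = 0.6 + 0.4·25 = 10.6; r = 12.6 − 10.6 = 2
m=30: ŷ = 0.6 + 0.4·30 = 12.6; r = 13.6 − 12.6 = 1
m=37: ŷ = 0.6 + 0.4·37 = 15.4; r = 13.4 − 15.4 = -2
m=79: ŷ = 0.6 + 0.4·79 = 32.2; r = 31.7 − 32.2 = -0.5
m=93: ŷ = 0.6 + 0.4·93 = 37.8; r = 35.3 − 37.8 = -2.5
m=96: ŷ = 0.6 + 0.4·96 = 39; r = 38.5 − 39 = -0.5
m=110: ŷ = 0.6 + 0.4·110 = 44.6; r = 45.6 − 44.6 = 1
m=136: ŷ = 0.6 + 0.4·136 = 55; r = 56.5 − 55 = 1.5
Largest |r| is 2.5 at m = 93, residual -2.5.

m = 93, r = -2.5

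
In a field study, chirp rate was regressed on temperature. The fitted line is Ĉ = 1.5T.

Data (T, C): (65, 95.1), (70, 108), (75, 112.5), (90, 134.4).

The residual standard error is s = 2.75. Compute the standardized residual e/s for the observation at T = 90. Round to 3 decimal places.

Ĉ = 1.5·90 = 135
e = 134.4 − 135 = -0.6
e/s = -0.6 / 2.75 = -0.218

-0.218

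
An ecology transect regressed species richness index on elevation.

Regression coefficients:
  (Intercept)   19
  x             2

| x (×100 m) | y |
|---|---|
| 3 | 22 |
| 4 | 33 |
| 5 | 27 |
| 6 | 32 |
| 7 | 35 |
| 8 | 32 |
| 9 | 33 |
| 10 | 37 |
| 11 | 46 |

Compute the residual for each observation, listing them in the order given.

-3, 6, -2, 1, 2, -3, -4, -2, 5

x=3: ŷ = 19 + 2·3 = 25; e = 22 − 25 = -3
x=4: ŷ = 19 + 2·4 = 27; e = 33 − 27 = 6
x=5: ŷ = 19 + 2·5 = 29; e = 27 − 29 = -2
x=6: ŷ = 19 + 2·6 = 31; e = 32 − 31 = 1
x=7: ŷ = 19 + 2·7 = 33; e = 35 − 33 = 2
x=8: ŷ = 19 + 2·8 = 35; e = 32 − 35 = -3
x=9: ŷ = 19 + 2·9 = 37; e = 33 − 37 = -4
x=10: ŷ = 19 + 2·10 = 39; e = 37 − 39 = -2
x=11: ŷ = 19 + 2·11 = 41; e = 46 − 41 = 5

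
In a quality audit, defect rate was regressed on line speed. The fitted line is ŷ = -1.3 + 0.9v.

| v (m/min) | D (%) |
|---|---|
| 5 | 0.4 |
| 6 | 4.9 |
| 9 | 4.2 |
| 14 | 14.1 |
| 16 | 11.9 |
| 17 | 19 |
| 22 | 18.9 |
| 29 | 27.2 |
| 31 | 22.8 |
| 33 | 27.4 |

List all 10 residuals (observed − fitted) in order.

-2.8, 0.8, -2.6, 2.8, -1.2, 5, 0.4, 2.4, -3.8, -1

v=5: ŷ = -1.3 + 0.9·5 = 3.2; r = 0.4 − 3.2 = -2.8
v=6: ŷ = -1.3 + 0.9·6 = 4.1; r = 4.9 − 4.1 = 0.8
v=9: ŷ = -1.3 + 0.9·9 = 6.8; r = 4.2 − 6.8 = -2.6
v=14: ŷ = -1.3 + 0.9·14 = 11.3; r = 14.1 − 11.3 = 2.8
v=16: ŷ = -1.3 + 0.9·16 = 13.1; r = 11.9 − 13.1 = -1.2
v=17: ŷ = -1.3 + 0.9·17 = 14; r = 19 − 14 = 5
v=22: ŷ = -1.3 + 0.9·22 = 18.5; r = 18.9 − 18.5 = 0.4
v=29: ŷ = -1.3 + 0.9·29 = 24.8; r = 27.2 − 24.8 = 2.4
v=31: ŷ = -1.3 + 0.9·31 = 26.6; r = 22.8 − 26.6 = -3.8
v=33: ŷ = -1.3 + 0.9·33 = 28.4; r = 27.4 − 28.4 = -1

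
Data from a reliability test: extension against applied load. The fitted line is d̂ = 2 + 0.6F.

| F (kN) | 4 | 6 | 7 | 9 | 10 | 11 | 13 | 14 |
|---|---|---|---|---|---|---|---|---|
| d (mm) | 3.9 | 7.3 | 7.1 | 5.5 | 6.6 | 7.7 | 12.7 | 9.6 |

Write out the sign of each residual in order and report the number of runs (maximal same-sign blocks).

5 runs

F=4: d̂ = 2 + 0.6·4 = 4.4; r = 3.9 − 4.4 = -0.5
F=6: d̂ = 2 + 0.6·6 = 5.6; r = 7.3 − 5.6 = 1.7
F=7: d̂ = 2 + 0.6·7 = 6.2; r = 7.1 − 6.2 = 0.9
F=9: d̂ = 2 + 0.6·9 = 7.4; r = 5.5 − 7.4 = -1.9
F=10: d̂ = 2 + 0.6·10 = 8; r = 6.6 − 8 = -1.4
F=11: d̂ = 2 + 0.6·11 = 8.6; r = 7.7 − 8.6 = -0.9
F=13: d̂ = 2 + 0.6·13 = 9.8; r = 12.7 − 9.8 = 2.9
F=14: d̂ = 2 + 0.6·14 = 10.4; r = 9.6 − 10.4 = -0.8
Signs: − + + − − − + −
Runs: −×1, +×2, −×3, +×1, −×1 → 5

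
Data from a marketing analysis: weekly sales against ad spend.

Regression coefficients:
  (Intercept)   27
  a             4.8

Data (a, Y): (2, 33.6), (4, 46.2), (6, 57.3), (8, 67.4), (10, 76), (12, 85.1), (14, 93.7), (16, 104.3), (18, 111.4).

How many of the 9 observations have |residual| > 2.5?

a=2: ŷ = 27 + 4.8·2 = 36.6; r = 33.6 − 36.6 = -3
a=4: ŷ = 27 + 4.8·4 = 46.2; r = 46.2 − 46.2 = 0
a=6: ŷ = 27 + 4.8·6 = 55.8; r = 57.3 − 55.8 = 1.5
a=8: ŷ = 27 + 4.8·8 = 65.4; r = 67.4 − 65.4 = 2
a=10: ŷ = 27 + 4.8·10 = 75; r = 76 − 75 = 1
a=12: ŷ = 27 + 4.8·12 = 84.6; r = 85.1 − 84.6 = 0.5
a=14: ŷ = 27 + 4.8·14 = 94.2; r = 93.7 − 94.2 = -0.5
a=16: ŷ = 27 + 4.8·16 = 103.8; r = 104.3 − 103.8 = 0.5
a=18: ŷ = 27 + 4.8·18 = 113.4; r = 111.4 − 113.4 = -2
|r| > 2.5: a=2 (|r|=3) → 1

1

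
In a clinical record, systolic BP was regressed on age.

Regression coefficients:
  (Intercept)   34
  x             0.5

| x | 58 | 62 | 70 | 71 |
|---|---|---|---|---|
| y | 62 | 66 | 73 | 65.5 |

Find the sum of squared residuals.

SSE = 34

x=58: ŷ = 34 + 0.5·58 = 63; r = 62 − 63 = -1
x=62: ŷ = 34 + 0.5·62 = 65; r = 66 − 65 = 1
x=70: ŷ = 34 + 0.5·70 = 69; r = 73 − 69 = 4
x=71: ŷ = 34 + 0.5·71 = 69.5; r = 65.5 − 69.5 = -4
SSE = 1 + 1 + 16 + 16 = 34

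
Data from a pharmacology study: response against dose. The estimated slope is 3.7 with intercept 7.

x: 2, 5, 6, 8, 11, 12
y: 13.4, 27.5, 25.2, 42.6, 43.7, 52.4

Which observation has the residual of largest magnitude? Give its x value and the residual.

x=2: ŷ = 7 + 3.7·2 = 14.4; r = 13.4 − 14.4 = -1
x=5: ŷ = 7 + 3.7·5 = 25.5; r = 27.5 − 25.5 = 2
x=6: ŷ = 7 + 3.7·6 = 29.2; r = 25.2 − 29.2 = -4
x=8: ŷ = 7 + 3.7·8 = 36.6; r = 42.6 − 36.6 = 6
x=11: ŷ = 7 + 3.7·11 = 47.7; r = 43.7 − 47.7 = -4
x=12: ŷ = 7 + 3.7·12 = 51.4; r = 52.4 − 51.4 = 1
Largest |r| is 6 at x = 8, residual 6.

x = 8, r = 6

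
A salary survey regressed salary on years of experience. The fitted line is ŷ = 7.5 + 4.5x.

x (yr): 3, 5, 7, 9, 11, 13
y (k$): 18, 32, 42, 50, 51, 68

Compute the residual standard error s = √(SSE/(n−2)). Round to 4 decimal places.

s = 4.0620

x=3: ŷ = 7.5 + 4.5·3 = 21; e = 18 − 21 = -3
x=5: ŷ = 7.5 + 4.5·5 = 30; e = 32 − 30 = 2
x=7: ŷ = 7.5 + 4.5·7 = 39; e = 42 − 39 = 3
x=9: ŷ = 7.5 + 4.5·9 = 48; e = 50 − 48 = 2
x=11: ŷ = 7.5 + 4.5·11 = 57; e = 51 − 57 = -6
x=13: ŷ = 7.5 + 4.5·13 = 66; e = 68 − 66 = 2
SSE = 9 + 4 + 9 + 4 + 36 + 4 = 66
s = √(66/4) = √16.5 ≈ 4.0620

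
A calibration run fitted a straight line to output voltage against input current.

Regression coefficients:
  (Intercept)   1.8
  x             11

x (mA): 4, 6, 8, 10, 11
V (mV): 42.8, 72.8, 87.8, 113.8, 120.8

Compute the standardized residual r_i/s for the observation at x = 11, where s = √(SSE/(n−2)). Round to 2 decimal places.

x=4: V̂ = 1.8 + 11·4 = 45.8; r = 42.8 − 45.8 = -3
x=6: V̂ = 1.8 + 11·6 = 67.8; r = 72.8 − 67.8 = 5
x=8: V̂ = 1.8 + 11·8 = 89.8; r = 87.8 − 89.8 = -2
x=10: V̂ = 1.8 + 11·10 = 111.8; r = 113.8 − 111.8 = 2
x=11: V̂ = 1.8 + 11·11 = 122.8; r = 120.8 − 122.8 = -2
SSE = 9 + 25 + 4 + 4 + 4 = 46
s = √(46/3) = 3.91578
r/s = -2 / 3.91578 = -0.51

-0.51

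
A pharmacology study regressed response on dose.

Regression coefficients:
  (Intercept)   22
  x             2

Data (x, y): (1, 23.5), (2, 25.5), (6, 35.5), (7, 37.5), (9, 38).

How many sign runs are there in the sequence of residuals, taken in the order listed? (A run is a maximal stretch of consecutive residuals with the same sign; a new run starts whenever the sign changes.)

3 runs

x=1: ŷ = 22 + 2·1 = 24; r = 23.5 − 24 = -0.5
x=2: ŷ = 22 + 2·2 = 26; r = 25.5 − 26 = -0.5
x=6: ŷ = 22 + 2·6 = 34; r = 35.5 − 34 = 1.5
x=7: ŷ = 22 + 2·7 = 36; r = 37.5 − 36 = 1.5
x=9: ŷ = 22 + 2·9 = 40; r = 38 − 40 = -2
Signs: − − + + −
Runs: −×2, +×2, −×1 → 3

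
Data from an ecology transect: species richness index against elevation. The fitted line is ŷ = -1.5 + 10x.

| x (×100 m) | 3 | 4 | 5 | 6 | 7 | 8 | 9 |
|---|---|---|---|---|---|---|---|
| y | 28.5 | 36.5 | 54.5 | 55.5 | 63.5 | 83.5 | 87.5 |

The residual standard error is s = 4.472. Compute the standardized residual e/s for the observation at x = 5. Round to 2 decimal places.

1.34

ŷ = -1.5 + 10·5 = 48.5
e = 54.5 − 48.5 = 6
e/s = 6 / 4.472 = 1.34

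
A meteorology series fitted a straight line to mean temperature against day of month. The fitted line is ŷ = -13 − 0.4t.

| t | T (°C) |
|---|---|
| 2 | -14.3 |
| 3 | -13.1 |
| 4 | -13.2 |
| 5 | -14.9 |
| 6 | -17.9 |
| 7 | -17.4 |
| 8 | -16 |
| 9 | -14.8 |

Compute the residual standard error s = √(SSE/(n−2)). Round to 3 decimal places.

t=2: ŷ = -13 − 0.4·2 = -13.8; e = -14.3 − (-13.8) = -0.5
t=3: ŷ = -13 − 0.4·3 = -14.2; e = -13.1 − (-14.2) = 1.1
t=4: ŷ = -13 − 0.4·4 = -14.6; e = -13.2 − (-14.6) = 1.4
t=5: ŷ = -13 − 0.4·5 = -15; e = -14.9 − (-15) = 0.1
t=6: ŷ = -13 − 0.4·6 = -15.4; e = -17.9 − (-15.4) = -2.5
t=7: ŷ = -13 − 0.4·7 = -15.8; e = -17.4 − (-15.8) = -1.6
t=8: ŷ = -13 − 0.4·8 = -16.2; e = -16 − (-16.2) = 0.2
t=9: ŷ = -13 − 0.4·9 = -16.6; e = -14.8 − (-16.6) = 1.8
SSE = 0.25 + 1.21 + 1.96 + 0.01 + 6.25 + 2.56 + 0.04 + 3.24 = 15.52
s = √(15.52/6) = √2.58667 ≈ 1.608

s = 1.608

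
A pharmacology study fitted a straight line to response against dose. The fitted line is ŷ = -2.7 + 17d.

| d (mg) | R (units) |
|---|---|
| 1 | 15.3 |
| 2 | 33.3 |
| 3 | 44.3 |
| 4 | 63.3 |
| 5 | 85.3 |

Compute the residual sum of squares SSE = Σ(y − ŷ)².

d=1: ŷ = -2.7 + 17·1 = 14.3; e = 15.3 − 14.3 = 1
d=2: ŷ = -2.7 + 17·2 = 31.3; e = 33.3 − 31.3 = 2
d=3: ŷ = -2.7 + 17·3 = 48.3; e = 44.3 − 48.3 = -4
d=4: ŷ = -2.7 + 17·4 = 65.3; e = 63.3 − 65.3 = -2
d=5: ŷ = -2.7 + 17·5 = 82.3; e = 85.3 − 82.3 = 3
SSE = 1 + 4 + 16 + 4 + 9 = 34

SSE = 34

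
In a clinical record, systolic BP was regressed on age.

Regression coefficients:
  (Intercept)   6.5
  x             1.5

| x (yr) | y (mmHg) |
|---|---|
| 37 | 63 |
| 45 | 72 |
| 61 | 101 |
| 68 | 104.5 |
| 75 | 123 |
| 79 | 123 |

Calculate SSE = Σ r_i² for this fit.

x=37: ŷ = 6.5 + 1.5·37 = 62; r = 63 − 62 = 1
x=45: ŷ = 6.5 + 1.5·45 = 74; r = 72 − 74 = -2
x=61: ŷ = 6.5 + 1.5·61 = 98; r = 101 − 98 = 3
x=68: ŷ = 6.5 + 1.5·68 = 108.5; r = 104.5 − 108.5 = -4
x=75: ŷ = 6.5 + 1.5·75 = 119; r = 123 − 119 = 4
x=79: ŷ = 6.5 + 1.5·79 = 125; r = 123 − 125 = -2
SSE = 1 + 4 + 9 + 16 + 16 + 4 = 50

SSE = 50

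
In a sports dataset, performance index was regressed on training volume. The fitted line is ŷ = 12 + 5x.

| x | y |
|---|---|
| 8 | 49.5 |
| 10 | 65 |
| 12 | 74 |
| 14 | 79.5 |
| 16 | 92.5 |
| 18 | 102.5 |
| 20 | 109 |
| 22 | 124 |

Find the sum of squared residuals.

x=8: ŷ = 12 + 5·8 = 52; e = 49.5 − 52 = -2.5
x=10: ŷ = 12 + 5·10 = 62; e = 65 − 62 = 3
x=12: ŷ = 12 + 5·12 = 72; e = 74 − 72 = 2
x=14: ŷ = 12 + 5·14 = 82; e = 79.5 − 82 = -2.5
x=16: ŷ = 12 + 5·16 = 92; e = 92.5 − 92 = 0.5
x=18: ŷ = 12 + 5·18 = 102; e = 102.5 − 102 = 0.5
x=20: ŷ = 12 + 5·20 = 112; e = 109 − 112 = -3
x=22: ŷ = 12 + 5·22 = 122; e = 124 − 122 = 2
SSE = 6.25 + 9 + 4 + 6.25 + 0.25 + 0.25 + 9 + 4 = 39

SSE = 39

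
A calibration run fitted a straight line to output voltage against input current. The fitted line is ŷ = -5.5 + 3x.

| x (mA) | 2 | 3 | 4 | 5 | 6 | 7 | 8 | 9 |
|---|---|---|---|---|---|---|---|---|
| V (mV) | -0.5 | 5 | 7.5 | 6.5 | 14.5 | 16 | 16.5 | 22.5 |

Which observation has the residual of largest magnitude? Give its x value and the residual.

x=2: ŷ = -5.5 + 3·2 = 0.5; r = -0.5 − 0.5 = -1
x=3: ŷ = -5.5 + 3·3 = 3.5; r = 5 − 3.5 = 1.5
x=4: ŷ = -5.5 + 3·4 = 6.5; r = 7.5 − 6.5 = 1
x=5: ŷ = -5.5 + 3·5 = 9.5; r = 6.5 − 9.5 = -3
x=6: ŷ = -5.5 + 3·6 = 12.5; r = 14.5 − 12.5 = 2
x=7: ŷ = -5.5 + 3·7 = 15.5; r = 16 − 15.5 = 0.5
x=8: ŷ = -5.5 + 3·8 = 18.5; r = 16.5 − 18.5 = -2
x=9: ŷ = -5.5 + 3·9 = 21.5; r = 22.5 − 21.5 = 1
Largest |r| is 3 at x = 5, residual -3.

x = 5, r = -3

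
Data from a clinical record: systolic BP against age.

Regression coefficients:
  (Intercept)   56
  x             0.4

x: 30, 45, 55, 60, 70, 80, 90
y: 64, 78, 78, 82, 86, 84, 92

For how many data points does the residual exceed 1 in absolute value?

5

x=30: ŷ = 56 + 0.4·30 = 68; r = 64 − 68 = -4
x=45: ŷ = 56 + 0.4·45 = 74; r = 78 − 74 = 4
x=55: ŷ = 56 + 0.4·55 = 78; r = 78 − 78 = 0
x=60: ŷ = 56 + 0.4·60 = 80; r = 82 − 80 = 2
x=70: ŷ = 56 + 0.4·70 = 84; r = 86 − 84 = 2
x=80: ŷ = 56 + 0.4·80 = 88; r = 84 − 88 = -4
x=90: ŷ = 56 + 0.4·90 = 92; r = 92 − 92 = 0
|r| > 1: x=30 (|r|=4), x=45 (|r|=4), x=60 (|r|=2), x=70 (|r|=2), x=80 (|r|=4) → 5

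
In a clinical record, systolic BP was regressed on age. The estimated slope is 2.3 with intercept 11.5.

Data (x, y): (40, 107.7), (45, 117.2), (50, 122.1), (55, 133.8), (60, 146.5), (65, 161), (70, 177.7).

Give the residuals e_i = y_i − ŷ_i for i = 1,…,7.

4.2, 2.2, -4.4, -4.2, -3, 0, 5.2

x=40: ŷ = 11.5 + 2.3·40 = 103.5; e = 107.7 − 103.5 = 4.2
x=45: ŷ = 11.5 + 2.3·45 = 115; e = 117.2 − 115 = 2.2
x=50: ŷ = 11.5 + 2.3·50 = 126.5; e = 122.1 − 126.5 = -4.4
x=55: ŷ = 11.5 + 2.3·55 = 138; e = 133.8 − 138 = -4.2
x=60: ŷ = 11.5 + 2.3·60 = 149.5; e = 146.5 − 149.5 = -3
x=65: ŷ = 11.5 + 2.3·65 = 161; e = 161 − 161 = 0
x=70: ŷ = 11.5 + 2.3·70 = 172.5; e = 177.7 − 172.5 = 5.2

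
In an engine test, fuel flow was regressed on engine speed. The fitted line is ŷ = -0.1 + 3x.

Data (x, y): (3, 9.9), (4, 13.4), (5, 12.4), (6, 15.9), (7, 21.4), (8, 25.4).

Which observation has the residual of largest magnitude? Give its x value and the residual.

x=3: ŷ = -0.1 + 3·3 = 8.9; e = 9.9 − 8.9 = 1
x=4: ŷ = -0.1 + 3·4 = 11.9; e = 13.4 − 11.9 = 1.5
x=5: ŷ = -0.1 + 3·5 = 14.9; e = 12.4 − 14.9 = -2.5
x=6: ŷ = -0.1 + 3·6 = 17.9; e = 15.9 − 17.9 = -2
x=7: ŷ = -0.1 + 3·7 = 20.9; e = 21.4 − 20.9 = 0.5
x=8: ŷ = -0.1 + 3·8 = 23.9; e = 25.4 − 23.9 = 1.5
Largest |e| is 2.5 at x = 5, residual -2.5.

x = 5, e = -2.5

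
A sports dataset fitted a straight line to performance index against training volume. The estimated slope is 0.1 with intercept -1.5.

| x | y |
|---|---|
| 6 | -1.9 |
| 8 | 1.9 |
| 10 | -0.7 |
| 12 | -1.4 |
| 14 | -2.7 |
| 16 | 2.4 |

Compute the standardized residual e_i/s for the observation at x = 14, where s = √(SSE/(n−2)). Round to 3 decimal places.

x=6: ŷ = -1.5 + 0.1·6 = -0.9; e = -1.9 − (-0.9) = -1
x=8: ŷ = -1.5 + 0.1·8 = -0.7; e = 1.9 − (-0.7) = 2.6
x=10: ŷ = -1.5 + 0.1·10 = -0.5; e = -0.7 − (-0.5) = -0.2
x=12: ŷ = -1.5 + 0.1·12 = -0.3; e = -1.4 − (-0.3) = -1.1
x=14: ŷ = -1.5 + 0.1·14 = -0.1; e = -2.7 − (-0.1) = -2.6
x=16: ŷ = -1.5 + 0.1·16 = 0.1; e = 2.4 − 0.1 = 2.3
SSE = 1 + 6.76 + 0.04 + 1.21 + 6.76 + 5.29 = 21.06
s = √(21.06/4) = 2.29456
e/s = -2.6 / 2.29456 = -1.133

-1.133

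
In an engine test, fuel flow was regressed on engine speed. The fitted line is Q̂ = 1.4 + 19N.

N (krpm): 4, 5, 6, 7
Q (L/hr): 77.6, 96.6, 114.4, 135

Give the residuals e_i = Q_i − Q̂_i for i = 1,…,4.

0.2, 0.2, -1, 0.6

N=4: Q̂ = 1.4 + 19·4 = 77.4; e = 77.6 − 77.4 = 0.2
N=5: Q̂ = 1.4 + 19·5 = 96.4; e = 96.6 − 96.4 = 0.2
N=6: Q̂ = 1.4 + 19·6 = 115.4; e = 114.4 − 115.4 = -1
N=7: Q̂ = 1.4 + 19·7 = 134.4; e = 135 − 134.4 = 0.6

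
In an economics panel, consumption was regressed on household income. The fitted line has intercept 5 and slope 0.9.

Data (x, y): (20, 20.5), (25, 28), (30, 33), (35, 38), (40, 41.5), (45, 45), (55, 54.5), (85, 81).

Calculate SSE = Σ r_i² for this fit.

SSE = 10.5

x=20: ŷ = 5 + 0.9·20 = 23; r = 20.5 − 23 = -2.5
x=25: ŷ = 5 + 0.9·25 = 27.5; r = 28 − 27.5 = 0.5
x=30: ŷ = 5 + 0.9·30 = 32; r = 33 − 32 = 1
x=35: ŷ = 5 + 0.9·35 = 36.5; r = 38 − 36.5 = 1.5
x=40: ŷ = 5 + 0.9·40 = 41; r = 41.5 − 41 = 0.5
x=45: ŷ = 5 + 0.9·45 = 45.5; r = 45 − 45.5 = -0.5
x=55: ŷ = 5 + 0.9·55 = 54.5; r = 54.5 − 54.5 = 0
x=85: ŷ = 5 + 0.9·85 = 81.5; r = 81 − 81.5 = -0.5
SSE = 6.25 + 0.25 + 1 + 2.25 + 0.25 + 0.25 + 0 + 0.25 = 10.5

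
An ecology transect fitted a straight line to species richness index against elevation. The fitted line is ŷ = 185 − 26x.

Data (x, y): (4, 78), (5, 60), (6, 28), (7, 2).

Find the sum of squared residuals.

x=4: ŷ = 185 − 26·4 = 81; e = 78 − 81 = -3
x=5: ŷ = 185 − 26·5 = 55; e = 60 − 55 = 5
x=6: ŷ = 185 − 26·6 = 29; e = 28 − 29 = -1
x=7: ŷ = 185 − 26·7 = 3; e = 2 − 3 = -1
SSE = 9 + 25 + 1 + 1 = 36

SSE = 36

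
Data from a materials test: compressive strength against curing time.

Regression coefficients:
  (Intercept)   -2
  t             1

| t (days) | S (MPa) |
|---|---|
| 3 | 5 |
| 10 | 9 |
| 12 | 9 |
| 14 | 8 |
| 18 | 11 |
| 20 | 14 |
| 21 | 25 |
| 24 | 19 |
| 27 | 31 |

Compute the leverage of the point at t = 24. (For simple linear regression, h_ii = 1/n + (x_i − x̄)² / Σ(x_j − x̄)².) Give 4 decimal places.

t̄ = (3 + 10 + 12 + 14 + 18 + 20 + 21 + 24 + 27)/9 = 16.5556
Σ(t − t̄)² = 183.753 + 42.9753 + 20.7531 + 6.53086 + 2.08642 + 11.8642 + 19.7531 + 55.4198 + 109.086 = 452.222
h = 1/9 + (7.44444)²/452.222 = 0.111111 + 0.12255 = 0.2337

h = 0.2337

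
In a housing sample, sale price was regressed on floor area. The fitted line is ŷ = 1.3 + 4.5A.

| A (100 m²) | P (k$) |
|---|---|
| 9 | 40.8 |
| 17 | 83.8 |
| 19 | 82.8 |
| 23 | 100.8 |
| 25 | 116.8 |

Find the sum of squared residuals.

A=9: ŷ = 1.3 + 4.5·9 = 41.8; r = 40.8 − 41.8 = -1
A=17: ŷ = 1.3 + 4.5·17 = 77.8; r = 83.8 − 77.8 = 6
A=19: ŷ = 1.3 + 4.5·19 = 86.8; r = 82.8 − 86.8 = -4
A=23: ŷ = 1.3 + 4.5·23 = 104.8; r = 100.8 − 104.8 = -4
A=25: ŷ = 1.3 + 4.5·25 = 113.8; r = 116.8 − 113.8 = 3
SSE = 1 + 36 + 16 + 16 + 9 = 78

SSE = 78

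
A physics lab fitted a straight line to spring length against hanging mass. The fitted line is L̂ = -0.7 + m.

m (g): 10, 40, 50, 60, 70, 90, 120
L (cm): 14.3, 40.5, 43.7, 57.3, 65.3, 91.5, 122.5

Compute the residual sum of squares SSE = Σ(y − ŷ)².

m=10: L̂ = -0.7 + 10 = 9.3; e = 14.3 − 9.3 = 5
m=40: L̂ = -0.7 + 40 = 39.3; e = 40.5 − 39.3 = 1.2
m=50: L̂ = -0.7 + 50 = 49.3; e = 43.7 − 49.3 = -5.6
m=60: L̂ = -0.7 + 60 = 59.3; e = 57.3 − 59.3 = -2
m=70: L̂ = -0.7 + 70 = 69.3; e = 65.3 − 69.3 = -4
m=90: L̂ = -0.7 + 90 = 89.3; e = 91.5 − 89.3 = 2.2
m=120: L̂ = -0.7 + 120 = 119.3; e = 122.5 − 119.3 = 3.2
SSE = 25 + 1.44 + 31.36 + 4 + 16 + 4.84 + 10.24 = 92.88

SSE = 92.88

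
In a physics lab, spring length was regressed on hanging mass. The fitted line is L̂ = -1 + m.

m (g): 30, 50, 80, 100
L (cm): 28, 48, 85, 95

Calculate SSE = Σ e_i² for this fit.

SSE = 54

m=30: L̂ = -1 + 30 = 29; e = 28 − 29 = -1
m=50: L̂ = -1 + 50 = 49; e = 48 − 49 = -1
m=80: L̂ = -1 + 80 = 79; e = 85 − 79 = 6
m=100: L̂ = -1 + 100 = 99; e = 95 − 99 = -4
SSE = 1 + 1 + 36 + 16 = 54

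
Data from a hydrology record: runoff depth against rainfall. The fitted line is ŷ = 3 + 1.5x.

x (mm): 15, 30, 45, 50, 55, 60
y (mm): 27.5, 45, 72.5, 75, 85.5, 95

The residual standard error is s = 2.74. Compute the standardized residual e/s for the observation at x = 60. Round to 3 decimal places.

0.730

ŷ = 3 + 1.5·60 = 93
e = 95 − 93 = 2
e/s = 2 / 2.74 = 0.730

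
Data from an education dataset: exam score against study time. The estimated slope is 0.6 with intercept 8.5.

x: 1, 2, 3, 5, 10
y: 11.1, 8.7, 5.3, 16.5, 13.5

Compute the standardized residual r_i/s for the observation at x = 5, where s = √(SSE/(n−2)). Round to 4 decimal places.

x=1: ŷ = 8.5 + 0.6·1 = 9.1; r = 11.1 − 9.1 = 2
x=2: ŷ = 8.5 + 0.6·2 = 9.7; r = 8.7 − 9.7 = -1
x=3: ŷ = 8.5 + 0.6·3 = 10.3; r = 5.3 − 10.3 = -5
x=5: ŷ = 8.5 + 0.6·5 = 11.5; r = 16.5 − 11.5 = 5
x=10: ŷ = 8.5 + 0.6·10 = 14.5; r = 13.5 − 14.5 = -1
SSE = 4 + 1 + 25 + 25 + 1 = 56
s = √(56/3) = 4.32049
r/s = 5 / 4.32049 = 1.1573

1.1573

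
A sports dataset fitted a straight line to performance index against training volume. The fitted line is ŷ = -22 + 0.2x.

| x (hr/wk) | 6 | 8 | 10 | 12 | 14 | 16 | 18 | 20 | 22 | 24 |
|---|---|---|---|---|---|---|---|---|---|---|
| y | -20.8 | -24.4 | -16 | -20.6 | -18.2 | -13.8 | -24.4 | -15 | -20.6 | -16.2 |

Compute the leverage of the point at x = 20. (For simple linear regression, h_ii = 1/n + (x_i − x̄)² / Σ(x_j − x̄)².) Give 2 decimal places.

x̄ = (6 + 8 + 10 + 12 + 14 + 16 + 18 + 20 + 22 + 24)/10 = 15
Σ(x − x̄)² = 81 + 49 + 25 + 9 + 1 + 1 + 9 + 25 + 49 + 81 = 330
h = 1/10 + (5)²/330 = 0.1 + 0.0757576 = 0.18

h = 0.18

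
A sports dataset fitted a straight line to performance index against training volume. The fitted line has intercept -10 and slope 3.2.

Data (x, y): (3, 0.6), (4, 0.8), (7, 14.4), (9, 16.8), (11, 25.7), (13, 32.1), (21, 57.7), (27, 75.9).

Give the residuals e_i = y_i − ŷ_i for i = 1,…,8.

x=3: ŷ = -10 + 3.2·3 = -0.4; e = 0.6 − (-0.4) = 1
x=4: ŷ = -10 + 3.2·4 = 2.8; e = 0.8 − 2.8 = -2
x=7: ŷ = -10 + 3.2·7 = 12.4; e = 14.4 − 12.4 = 2
x=9: ŷ = -10 + 3.2·9 = 18.8; e = 16.8 − 18.8 = -2
x=11: ŷ = -10 + 3.2·11 = 25.2; e = 25.7 − 25.2 = 0.5
x=13: ŷ = -10 + 3.2·13 = 31.6; e = 32.1 − 31.6 = 0.5
x=21: ŷ = -10 + 3.2·21 = 57.2; e = 57.7 − 57.2 = 0.5
x=27: ŷ = -10 + 3.2·27 = 76.4; e = 75.9 − 76.4 = -0.5

1, -2, 2, -2, 0.5, 0.5, 0.5, -0.5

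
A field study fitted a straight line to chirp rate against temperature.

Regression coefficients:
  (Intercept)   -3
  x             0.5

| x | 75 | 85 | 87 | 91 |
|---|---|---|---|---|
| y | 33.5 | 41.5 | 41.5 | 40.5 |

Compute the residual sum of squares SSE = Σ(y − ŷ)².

SSE = 10

x=75: ŷ = -3 + 0.5·75 = 34.5; e = 33.5 − 34.5 = -1
x=85: ŷ = -3 + 0.5·85 = 39.5; e = 41.5 − 39.5 = 2
x=87: ŷ = -3 + 0.5·87 = 40.5; e = 41.5 − 40.5 = 1
x=91: ŷ = -3 + 0.5·91 = 42.5; e = 40.5 − 42.5 = -2
SSE = 1 + 4 + 1 + 4 = 10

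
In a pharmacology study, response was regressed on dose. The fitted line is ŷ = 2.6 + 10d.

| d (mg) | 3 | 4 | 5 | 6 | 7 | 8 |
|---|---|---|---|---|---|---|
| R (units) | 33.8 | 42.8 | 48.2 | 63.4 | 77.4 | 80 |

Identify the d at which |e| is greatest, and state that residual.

d = 7, e = 4.8

d=3: ŷ = 2.6 + 10·3 = 32.6; e = 33.8 − 32.6 = 1.2
d=4: ŷ = 2.6 + 10·4 = 42.6; e = 42.8 − 42.6 = 0.2
d=5: ŷ = 2.6 + 10·5 = 52.6; e = 48.2 − 52.6 = -4.4
d=6: ŷ = 2.6 + 10·6 = 62.6; e = 63.4 − 62.6 = 0.8
d=7: ŷ = 2.6 + 10·7 = 72.6; e = 77.4 − 72.6 = 4.8
d=8: ŷ = 2.6 + 10·8 = 82.6; e = 80 − 82.6 = -2.6
Largest |e| is 4.8 at d = 7, residual 4.8.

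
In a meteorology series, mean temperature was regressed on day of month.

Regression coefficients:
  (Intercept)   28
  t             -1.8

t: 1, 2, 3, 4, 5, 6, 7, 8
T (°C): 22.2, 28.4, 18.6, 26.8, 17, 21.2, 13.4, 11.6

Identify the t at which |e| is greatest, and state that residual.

t = 4, e = 6

t=1: T̂ = 28 − 1.8·1 = 26.2; e = 22.2 − 26.2 = -4
t=2: T̂ = 28 − 1.8·2 = 24.4; e = 28.4 − 24.4 = 4
t=3: T̂ = 28 − 1.8·3 = 22.6; e = 18.6 − 22.6 = -4
t=4: T̂ = 28 − 1.8·4 = 20.8; e = 26.8 − 20.8 = 6
t=5: T̂ = 28 − 1.8·5 = 19; e = 17 − 19 = -2
t=6: T̂ = 28 − 1.8·6 = 17.2; e = 21.2 − 17.2 = 4
t=7: T̂ = 28 − 1.8·7 = 15.4; e = 13.4 − 15.4 = -2
t=8: T̂ = 28 − 1.8·8 = 13.6; e = 11.6 − 13.6 = -2
Largest |e| is 6 at t = 4, residual 6.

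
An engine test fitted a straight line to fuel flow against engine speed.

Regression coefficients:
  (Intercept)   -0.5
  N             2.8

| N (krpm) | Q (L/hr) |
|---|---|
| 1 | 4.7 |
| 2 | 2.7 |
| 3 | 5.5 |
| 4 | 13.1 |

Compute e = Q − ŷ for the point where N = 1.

e = 2.4

ŷ = -0.5 + 2.8·1 = 2.3
e = 4.7 − 2.3 = 2.4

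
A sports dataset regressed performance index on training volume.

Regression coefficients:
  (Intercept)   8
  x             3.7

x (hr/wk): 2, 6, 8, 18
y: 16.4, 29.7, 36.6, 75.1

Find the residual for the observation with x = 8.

ŷ = 8 + 3.7·8 = 37.6
r = 36.6 − 37.6 = -1

r = -1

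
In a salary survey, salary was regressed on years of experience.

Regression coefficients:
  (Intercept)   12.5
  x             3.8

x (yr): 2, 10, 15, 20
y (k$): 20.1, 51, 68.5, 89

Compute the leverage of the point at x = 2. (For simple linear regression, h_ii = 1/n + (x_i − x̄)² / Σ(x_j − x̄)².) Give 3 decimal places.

x̄ = (2 + 10 + 15 + 20)/4 = 11.75
Σ(x − x̄)² = 95.0625 + 3.0625 + 10.5625 + 68.0625 = 176.75
h = 1/4 + (-9.75)²/176.75 = 0.25 + 0.537836 = 0.788

h = 0.788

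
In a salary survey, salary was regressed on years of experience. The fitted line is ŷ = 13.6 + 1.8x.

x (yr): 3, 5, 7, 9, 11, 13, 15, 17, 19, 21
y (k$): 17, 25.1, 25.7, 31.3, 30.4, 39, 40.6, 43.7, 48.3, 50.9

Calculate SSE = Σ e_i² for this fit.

x=3: ŷ = 13.6 + 1.8·3 = 19; e = 17 − 19 = -2
x=5: ŷ = 13.6 + 1.8·5 = 22.6; e = 25.1 − 22.6 = 2.5
x=7: ŷ = 13.6 + 1.8·7 = 26.2; e = 25.7 − 26.2 = -0.5
x=9: ŷ = 13.6 + 1.8·9 = 29.8; e = 31.3 − 29.8 = 1.5
x=11: ŷ = 13.6 + 1.8·11 = 33.4; e = 30.4 − 33.4 = -3
x=13: ŷ = 13.6 + 1.8·13 = 37; e = 39 − 37 = 2
x=15: ŷ = 13.6 + 1.8·15 = 40.6; e = 40.6 − 40.6 = 0
x=17: ŷ = 13.6 + 1.8·17 = 44.2; e = 43.7 − 44.2 = -0.5
x=19: ŷ = 13.6 + 1.8·19 = 47.8; e = 48.3 − 47.8 = 0.5
x=21: ŷ = 13.6 + 1.8·21 = 51.4; e = 50.9 − 51.4 = -0.5
SSE = 4 + 6.25 + 0.25 + 2.25 + 9 + 4 + 0 + 0.25 + 0.25 + 0.25 = 26.5

SSE = 26.5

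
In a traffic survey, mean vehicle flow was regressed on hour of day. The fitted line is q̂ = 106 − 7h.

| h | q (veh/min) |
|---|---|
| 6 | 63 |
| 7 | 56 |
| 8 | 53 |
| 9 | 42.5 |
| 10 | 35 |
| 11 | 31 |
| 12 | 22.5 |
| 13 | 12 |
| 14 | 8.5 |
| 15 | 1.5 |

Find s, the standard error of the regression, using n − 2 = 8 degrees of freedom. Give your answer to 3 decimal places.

h=6: q̂ = 106 − 7·6 = 64; r = 63 − 64 = -1
h=7: q̂ = 106 − 7·7 = 57; r = 56 − 57 = -1
h=8: q̂ = 106 − 7·8 = 50; r = 53 − 50 = 3
h=9: q̂ = 106 − 7·9 = 43; r = 42.5 − 43 = -0.5
h=10: q̂ = 106 − 7·10 = 36; r = 35 − 36 = -1
h=11: q̂ = 106 − 7·11 = 29; r = 31 − 29 = 2
h=12: q̂ = 106 − 7·12 = 22; r = 22.5 − 22 = 0.5
h=13: q̂ = 106 − 7·13 = 15; r = 12 − 15 = -3
h=14: q̂ = 106 − 7·14 = 8; r = 8.5 − 8 = 0.5
h=15: q̂ = 106 − 7·15 = 1; r = 1.5 − 1 = 0.5
SSE = 1 + 1 + 9 + 0.25 + 1 + 4 + 0.25 + 9 + 0.25 + 0.25 = 26
s = √(26/8) = √3.25 ≈ 1.803

s = 1.803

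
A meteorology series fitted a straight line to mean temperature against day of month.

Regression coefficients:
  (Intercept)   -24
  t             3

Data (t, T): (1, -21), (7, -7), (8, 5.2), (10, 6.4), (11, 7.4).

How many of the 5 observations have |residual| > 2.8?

2

t=1: T̂ = -24 + 3·1 = -21; r = -21 − (-21) = 0
t=7: T̂ = -24 + 3·7 = -3; r = -7 − (-3) = -4
t=8: T̂ = -24 + 3·8 = 0; r = 5.2 − 0 = 5.2
t=10: T̂ = -24 + 3·10 = 6; r = 6.4 − 6 = 0.4
t=11: T̂ = -24 + 3·11 = 9; r = 7.4 − 9 = -1.6
|r| > 2.8: t=7 (|r|=4), t=8 (|r|=5.2) → 2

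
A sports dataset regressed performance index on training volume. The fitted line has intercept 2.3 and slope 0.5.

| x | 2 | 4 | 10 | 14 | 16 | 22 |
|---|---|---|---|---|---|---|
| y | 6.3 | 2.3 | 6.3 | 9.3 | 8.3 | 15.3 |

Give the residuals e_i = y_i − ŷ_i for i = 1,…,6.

x=2: ŷ = 2.3 + 0.5·2 = 3.3; e = 6.3 − 3.3 = 3
x=4: ŷ = 2.3 + 0.5·4 = 4.3; e = 2.3 − 4.3 = -2
x=10: ŷ = 2.3 + 0.5·10 = 7.3; e = 6.3 − 7.3 = -1
x=14: ŷ = 2.3 + 0.5·14 = 9.3; e = 9.3 − 9.3 = 0
x=16: ŷ = 2.3 + 0.5·16 = 10.3; e = 8.3 − 10.3 = -2
x=22: ŷ = 2.3 + 0.5·22 = 13.3; e = 15.3 − 13.3 = 2

3, -2, -1, 0, -2, 2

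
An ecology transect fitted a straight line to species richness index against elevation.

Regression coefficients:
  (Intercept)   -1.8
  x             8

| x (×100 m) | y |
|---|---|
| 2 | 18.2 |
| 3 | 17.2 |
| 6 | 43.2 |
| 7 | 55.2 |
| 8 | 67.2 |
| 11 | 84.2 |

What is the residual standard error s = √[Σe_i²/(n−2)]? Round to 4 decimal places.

x=2: ŷ = -1.8 + 8·2 = 14.2; e = 18.2 − 14.2 = 4
x=3: ŷ = -1.8 + 8·3 = 22.2; e = 17.2 − 22.2 = -5
x=6: ŷ = -1.8 + 8·6 = 46.2; e = 43.2 − 46.2 = -3
x=7: ŷ = -1.8 + 8·7 = 54.2; e = 55.2 − 54.2 = 1
x=8: ŷ = -1.8 + 8·8 = 62.2; e = 67.2 − 62.2 = 5
x=11: ŷ = -1.8 + 8·11 = 86.2; e = 84.2 − 86.2 = -2
SSE = 16 + 25 + 9 + 1 + 25 + 4 = 80
s = √(80/4) = √20 ≈ 4.4721

s = 4.4721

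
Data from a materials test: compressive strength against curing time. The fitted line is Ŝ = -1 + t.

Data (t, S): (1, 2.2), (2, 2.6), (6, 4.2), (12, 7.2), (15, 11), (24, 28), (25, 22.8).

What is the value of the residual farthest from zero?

r = 5

t=1: Ŝ = -1 + 1 = 0; r = 2.2 − 0 = 2.2
t=2: Ŝ = -1 + 2 = 1; r = 2.6 − 1 = 1.6
t=6: Ŝ = -1 + 6 = 5; r = 4.2 − 5 = -0.8
t=12: Ŝ = -1 + 12 = 11; r = 7.2 − 11 = -3.8
t=15: Ŝ = -1 + 15 = 14; r = 11 − 14 = -3
t=24: Ŝ = -1 + 24 = 23; r = 28 − 23 = 5
t=25: Ŝ = -1 + 25 = 24; r = 22.8 − 24 = -1.2
Largest |r| is 5 at t = 24, residual 5.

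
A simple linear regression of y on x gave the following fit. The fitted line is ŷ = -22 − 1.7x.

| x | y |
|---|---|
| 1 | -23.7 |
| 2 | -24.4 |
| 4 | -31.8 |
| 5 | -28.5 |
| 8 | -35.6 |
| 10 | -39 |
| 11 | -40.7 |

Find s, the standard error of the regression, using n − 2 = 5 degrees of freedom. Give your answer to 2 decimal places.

x=1: ŷ = -22 − 1.7·1 = -23.7; e = -23.7 − (-23.7) = 0
x=2: ŷ = -22 − 1.7·2 = -25.4; e = -24.4 − (-25.4) = 1
x=4: ŷ = -22 − 1.7·4 = -28.8; e = -31.8 − (-28.8) = -3
x=5: ŷ = -22 − 1.7·5 = -30.5; e = -28.5 − (-30.5) = 2
x=8: ŷ = -22 − 1.7·8 = -35.6; e = -35.6 − (-35.6) = 0
x=10: ŷ = -22 − 1.7·10 = -39; e = -39 − (-39) = 0
x=11: ŷ = -22 − 1.7·11 = -40.7; e = -40.7 − (-40.7) = 0
SSE = 0 + 1 + 9 + 4 + 0 + 0 + 0 = 14
s = √(14/5) = √2.8 ≈ 1.67

s = 1.67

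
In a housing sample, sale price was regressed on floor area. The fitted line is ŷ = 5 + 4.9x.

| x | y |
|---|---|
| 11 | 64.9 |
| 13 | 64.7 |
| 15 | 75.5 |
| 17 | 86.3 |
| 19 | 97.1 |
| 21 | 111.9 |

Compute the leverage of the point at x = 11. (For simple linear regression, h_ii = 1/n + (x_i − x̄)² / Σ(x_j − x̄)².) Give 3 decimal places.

h = 0.524

x̄ = (11 + 13 + 15 + 17 + 19 + 21)/6 = 16
Σ(x − x̄)² = 25 + 9 + 1 + 1 + 9 + 25 = 70
h = 1/6 + (-5)²/70 = 0.166667 + 0.357143 = 0.524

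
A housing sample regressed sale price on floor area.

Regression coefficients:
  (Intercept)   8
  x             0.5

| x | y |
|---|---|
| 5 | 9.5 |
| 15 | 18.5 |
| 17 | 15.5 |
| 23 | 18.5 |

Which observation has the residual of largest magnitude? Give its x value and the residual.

x=5: ŷ = 8 + 0.5·5 = 10.5; r = 9.5 − 10.5 = -1
x=15: ŷ = 8 + 0.5·15 = 15.5; r = 18.5 − 15.5 = 3
x=17: ŷ = 8 + 0.5·17 = 16.5; r = 15.5 − 16.5 = -1
x=23: ŷ = 8 + 0.5·23 = 19.5; r = 18.5 − 19.5 = -1
Largest |r| is 3 at x = 15, residual 3.

x = 15, r = 3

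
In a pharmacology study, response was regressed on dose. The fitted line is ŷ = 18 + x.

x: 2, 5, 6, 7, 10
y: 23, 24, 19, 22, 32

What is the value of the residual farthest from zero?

x=2: ŷ = 18 + 2 = 20; r = 23 − 20 = 3
x=5: ŷ = 18 + 5 = 23; r = 24 − 23 = 1
x=6: ŷ = 18 + 6 = 24; r = 19 − 24 = -5
x=7: ŷ = 18 + 7 = 25; r = 22 − 25 = -3
x=10: ŷ = 18 + 10 = 28; r = 32 − 28 = 4
Largest |r| is 5 at x = 6, residual -5.

r = -5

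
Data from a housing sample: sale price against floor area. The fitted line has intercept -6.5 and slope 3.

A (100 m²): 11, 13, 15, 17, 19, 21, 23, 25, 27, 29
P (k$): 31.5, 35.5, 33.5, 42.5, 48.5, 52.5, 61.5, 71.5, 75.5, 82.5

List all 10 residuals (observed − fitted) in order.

5, 3, -5, -2, -2, -4, -1, 3, 1, 2

A=11: P̂ = -6.5 + 3·11 = 26.5; e = 31.5 − 26.5 = 5
A=13: P̂ = -6.5 + 3·13 = 32.5; e = 35.5 − 32.5 = 3
A=15: P̂ = -6.5 + 3·15 = 38.5; e = 33.5 − 38.5 = -5
A=17: P̂ = -6.5 + 3·17 = 44.5; e = 42.5 − 44.5 = -2
A=19: P̂ = -6.5 + 3·19 = 50.5; e = 48.5 − 50.5 = -2
A=21: P̂ = -6.5 + 3·21 = 56.5; e = 52.5 − 56.5 = -4
A=23: P̂ = -6.5 + 3·23 = 62.5; e = 61.5 − 62.5 = -1
A=25: P̂ = -6.5 + 3·25 = 68.5; e = 71.5 − 68.5 = 3
A=27: P̂ = -6.5 + 3·27 = 74.5; e = 75.5 − 74.5 = 1
A=29: P̂ = -6.5 + 3·29 = 80.5; e = 82.5 − 80.5 = 2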